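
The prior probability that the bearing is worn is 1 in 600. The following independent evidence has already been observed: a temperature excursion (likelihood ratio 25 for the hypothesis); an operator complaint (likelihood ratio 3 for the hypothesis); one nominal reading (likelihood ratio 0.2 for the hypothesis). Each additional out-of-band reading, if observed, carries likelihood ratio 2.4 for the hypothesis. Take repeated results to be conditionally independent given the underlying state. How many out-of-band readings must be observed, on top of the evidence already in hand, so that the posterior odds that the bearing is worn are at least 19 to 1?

8

Prior odds = (1/600)/(599/600) = 1/599.
Combined Bayes factor of the evidence already in hand = 25 × 3 × 0.2 = 15.
Odds after that evidence = (1/599) × 15 = 15/599.
Target odds = 19.
Need 2.4ⁿ ≥ 19 ÷ (15/599) = 11381/15.
2.4⁷ = 35831808/78125 falls short of 11381/15 but 2.4⁸ = 429981696/390625 reaches it, so n = 8.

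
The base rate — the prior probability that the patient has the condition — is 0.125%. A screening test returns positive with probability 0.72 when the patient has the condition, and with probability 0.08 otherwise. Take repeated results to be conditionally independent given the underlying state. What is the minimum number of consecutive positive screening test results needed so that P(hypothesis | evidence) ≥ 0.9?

Prior odds = 0.00125/0.99875 = 1/799.
Likelihood ratio of a positive result = 0.72/0.08 = 9.
Target odds: 0.9 ÷ 0.1 = 9.
Require 9ⁿ ≥ 9 ÷ (1/799) = 7191.
9⁴ = 6561 falls short of 7191 but 9⁵ = 59049 reaches it, so n = 5.

5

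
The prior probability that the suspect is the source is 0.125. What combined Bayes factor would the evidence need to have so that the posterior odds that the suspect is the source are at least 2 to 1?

Prior odds = 0.125/0.875 = 1/7.
Target odds = 2.
Required Bayes factor = 2 ÷ (1/7) = 14.

14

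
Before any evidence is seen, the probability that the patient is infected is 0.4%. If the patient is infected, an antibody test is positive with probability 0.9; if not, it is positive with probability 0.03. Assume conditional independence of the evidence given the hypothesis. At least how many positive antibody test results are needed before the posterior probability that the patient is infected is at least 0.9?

Prior odds = 0.004/0.996 = 1/249.
Likelihood ratio of a positive = 0.9/0.03 = 30.
Target posterior odds = 0.9/0.1 = 9.
Need (1/249) × 30ⁿ ≥ 9, i.e. 30ⁿ ≥ 2241.
30² = 900 falls short of 2241 but 30³ = 27000 reaches it, so n = 3.

3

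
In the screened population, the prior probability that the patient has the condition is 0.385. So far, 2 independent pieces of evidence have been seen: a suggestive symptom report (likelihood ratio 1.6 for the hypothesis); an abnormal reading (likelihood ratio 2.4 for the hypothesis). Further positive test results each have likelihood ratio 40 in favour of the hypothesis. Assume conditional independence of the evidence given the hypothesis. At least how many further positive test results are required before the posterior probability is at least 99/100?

Prior odds = 0.385/0.615 = 77/123.
Combined Bayes factor of the evidence already in hand = 1.6 × 2.4 = 3.84.
Odds after that evidence = (77/123) × 3.84 = 2464/1025.
Target odds = 0.99/0.01 = 99.
Need 40ⁿ ≥ 99 ÷ (2464/1025) = 9225/224.
40¹ = 40 falls short of 9225/224 but 40² = 1600 reaches it, so n = 2.

2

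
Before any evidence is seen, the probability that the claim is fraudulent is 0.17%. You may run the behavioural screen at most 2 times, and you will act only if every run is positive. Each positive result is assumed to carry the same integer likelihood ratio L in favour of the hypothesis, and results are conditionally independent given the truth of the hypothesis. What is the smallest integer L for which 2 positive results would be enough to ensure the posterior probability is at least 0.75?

Prior odds = 0.0017/0.9983 = 17/9983.
Target odds = 0.75/0.25 = 3.
Need L² ≥ 3 ÷ (17/9983) = 29949/17.
41² = 1681 < 29949/17 ≤ 1764 = 42², so L = 42.

42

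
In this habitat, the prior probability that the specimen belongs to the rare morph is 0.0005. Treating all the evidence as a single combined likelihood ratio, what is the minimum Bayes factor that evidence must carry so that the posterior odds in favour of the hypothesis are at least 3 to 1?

5997

Prior odds = 0.0005/0.9995 = 1/1999.
Target odds = 3.
Required Bayes factor = 3 ÷ (1/1999) = 5997.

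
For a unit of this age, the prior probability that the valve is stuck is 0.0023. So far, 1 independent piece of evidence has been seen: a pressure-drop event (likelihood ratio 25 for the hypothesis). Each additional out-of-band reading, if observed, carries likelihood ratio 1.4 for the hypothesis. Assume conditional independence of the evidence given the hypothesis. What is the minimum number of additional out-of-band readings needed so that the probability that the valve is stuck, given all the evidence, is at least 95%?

Prior odds = 0.0023/0.9977 = 23/9977.
Bayes factor of the evidence already in hand = 25.
Odds after that evidence = (23/9977) × 25 = 575/9977.
Target odds = 0.95/0.05 = 19.
Need 1.4ⁿ ≥ 19 ÷ (575/9977) = 189563/575.
1.4¹⁷ ≈304.913 falls short of 189563/575 but 1.4¹⁸ ≈426.879 reaches it, so n = 18.

18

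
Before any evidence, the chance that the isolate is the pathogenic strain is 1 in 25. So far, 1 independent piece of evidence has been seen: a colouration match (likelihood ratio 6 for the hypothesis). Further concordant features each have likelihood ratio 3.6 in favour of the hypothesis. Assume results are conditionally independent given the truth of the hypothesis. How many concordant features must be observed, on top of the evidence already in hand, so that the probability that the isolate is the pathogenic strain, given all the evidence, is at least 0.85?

3

Prior odds = 0.04/0.96 = 1/24.
Bayes factor of the evidence already in hand = 6.
Odds after that evidence = (1/24) × 6 = 0.25.
Target odds = 0.85/0.15 = 17/3.
Need 3.6ⁿ ≥ 17/3 ÷ 0.25 = 68/3.
3.6² = 12.96 falls short of 68/3 but 3.6³ = 46.656 reaches it, so n = 3.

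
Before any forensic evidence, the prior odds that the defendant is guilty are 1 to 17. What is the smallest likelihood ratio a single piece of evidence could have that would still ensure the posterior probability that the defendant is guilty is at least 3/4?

51

Prior odds = 1/17.
Target odds = 0.75/0.25 = 3.
Required Bayes factor = 3 ÷ (1/17) = 51.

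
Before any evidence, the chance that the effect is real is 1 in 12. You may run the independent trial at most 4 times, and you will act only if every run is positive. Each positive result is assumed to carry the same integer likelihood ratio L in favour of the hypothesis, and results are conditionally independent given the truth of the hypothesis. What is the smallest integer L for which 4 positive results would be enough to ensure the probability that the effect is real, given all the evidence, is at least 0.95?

Prior odds = (1/12)/(11/12) = 1/11.
Target odds = 0.95/0.05 = 19.
Need L⁴ ≥ 19 ÷ (1/11) = 209.
3⁴ = 81 < 209 ≤ 256 = 4⁴, so L = 4.

4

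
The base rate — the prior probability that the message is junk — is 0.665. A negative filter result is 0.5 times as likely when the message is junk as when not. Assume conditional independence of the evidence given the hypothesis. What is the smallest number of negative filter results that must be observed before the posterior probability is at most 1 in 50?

Prior odds: 0.665 ÷ 0.335 = 133/67.
Likelihood ratio per negative filter result = 0.5.
Target posterior odds = 0.02/0.98 = 1/49.
Need (133/67) × 0.5ⁿ ≤ 1/49, i.e. 0.5ⁿ ≤ 67/6517.
0.5⁶ = 0.015625 is still above 67/6517 but 0.5⁷ = 0.0078125 is at or below it, so n = 7.

7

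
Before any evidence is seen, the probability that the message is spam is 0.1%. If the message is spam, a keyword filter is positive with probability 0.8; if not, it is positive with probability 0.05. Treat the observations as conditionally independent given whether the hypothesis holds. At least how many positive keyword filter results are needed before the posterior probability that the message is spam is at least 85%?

Prior odds = 0.001/0.999 = 1/999.
Likelihood ratio of a positive = 0.8/0.05 = 16.
Target odds: 0.85 ÷ 0.15 = 17/3.
Need (1/999) × 16ⁿ ≥ 17/3, i.e. 16ⁿ ≥ 5661.
16³ = 4096 falls short of 5661 but 16⁴ = 65536 reaches it, so n = 4.

4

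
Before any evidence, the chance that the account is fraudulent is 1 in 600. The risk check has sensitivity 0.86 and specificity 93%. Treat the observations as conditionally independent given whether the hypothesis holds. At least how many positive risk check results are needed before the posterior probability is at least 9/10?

4

Prior odds: (1/600) ÷ (599/600) = 1/599.
False-positive rate = 1 − 0.93 = 0.07; likelihood ratio of a positive = 0.86/0.07 = 86/7.
Target posterior odds = 0.9/0.1 = 9.
Require (86/7)ⁿ ≥ 9 ÷ (1/599) = 5391.
(86/7)³ = 636056/343 falls short of 5391 but (86/7)⁴ = 54700816/2401 reaches it, so n = 4.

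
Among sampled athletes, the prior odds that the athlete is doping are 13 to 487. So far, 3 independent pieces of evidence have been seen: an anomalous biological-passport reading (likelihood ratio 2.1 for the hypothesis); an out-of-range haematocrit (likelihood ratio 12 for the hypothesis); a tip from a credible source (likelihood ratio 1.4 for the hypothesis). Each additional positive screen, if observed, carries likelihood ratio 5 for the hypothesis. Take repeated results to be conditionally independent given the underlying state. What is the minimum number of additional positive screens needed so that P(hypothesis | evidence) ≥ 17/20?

2

Prior odds = 13/487.
Combined Bayes factor of the evidence already in hand = 2.1 × 12 × 1.4 = 35.28.
Odds after that evidence = (13/487) × 35.28 = 11466/12175.
Target odds = 0.85/0.15 = 17/3.
Need 5ⁿ ≥ 17/3 ÷ (11466/12175) = 206975/34398.
5¹ = 5 falls short of 206975/34398 but 5² = 25 reaches it, so n = 2.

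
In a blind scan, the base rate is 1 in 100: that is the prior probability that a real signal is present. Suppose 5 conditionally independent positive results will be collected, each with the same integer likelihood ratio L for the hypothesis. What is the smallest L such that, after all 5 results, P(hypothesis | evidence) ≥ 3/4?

4

Prior odds = 0.01/0.99 = 1/99.
Target odds = 0.75/0.25 = 3.
Need L⁵ ≥ 3 ÷ (1/99) = 297.
3⁵ = 243 < 297 ≤ 1024 = 4⁵, so L = 4.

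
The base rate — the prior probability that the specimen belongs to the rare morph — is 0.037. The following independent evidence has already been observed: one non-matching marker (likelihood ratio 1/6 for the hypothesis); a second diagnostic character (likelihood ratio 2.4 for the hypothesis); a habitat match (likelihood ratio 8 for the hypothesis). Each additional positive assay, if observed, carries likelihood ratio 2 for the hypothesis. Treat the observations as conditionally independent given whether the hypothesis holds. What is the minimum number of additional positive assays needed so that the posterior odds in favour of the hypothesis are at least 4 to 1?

6

Prior odds = 0.037/0.963 = 37/963.
Combined Bayes factor of the evidence already in hand = (1/6) × 2.4 × 8 = 3.2.
Odds after that evidence = (37/963) × 3.2 = 592/4815.
Target odds = 4.
Need 2ⁿ ≥ 4 ÷ (592/4815) = 4815/148.
2⁵ = 32 falls short of 4815/148 but 2⁶ = 64 reaches it, so n = 6.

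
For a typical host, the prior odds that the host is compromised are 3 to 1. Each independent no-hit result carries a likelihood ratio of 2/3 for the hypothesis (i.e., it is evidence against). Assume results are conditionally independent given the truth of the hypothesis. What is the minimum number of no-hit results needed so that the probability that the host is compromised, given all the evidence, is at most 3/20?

7

Prior odds = 3.
Likelihood ratio per no-hit result = 2/3.
Target odds: 0.15 ÷ 0.85 = 3/17.
Need 3 × (2/3)ⁿ ≤ 3/17, i.e. (2/3)ⁿ ≤ 1/17.
(2/3)⁶ = 64/729 is still above 1/17 but (2/3)⁷ = 128/2187 is at or below it, so n = 7.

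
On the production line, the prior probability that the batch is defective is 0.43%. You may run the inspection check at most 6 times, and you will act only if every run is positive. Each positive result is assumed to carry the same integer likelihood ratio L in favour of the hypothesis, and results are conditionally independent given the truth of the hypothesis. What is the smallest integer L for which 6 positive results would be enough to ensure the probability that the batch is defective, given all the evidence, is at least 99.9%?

8

Prior odds = 0.0043/0.9957 = 43/9957.
Target odds = 0.999/0.001 = 999.
Need L⁶ ≥ 999 ÷ (43/9957) = 9947043/43.
7⁶ = 117649 < 9947043/43 ≤ 262144 = 8⁶, so L = 8.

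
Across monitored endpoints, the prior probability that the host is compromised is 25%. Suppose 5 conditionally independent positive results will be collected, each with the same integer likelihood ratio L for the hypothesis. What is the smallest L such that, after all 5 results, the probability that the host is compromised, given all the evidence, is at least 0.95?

3

Prior odds = 0.25/0.75 = 1/3.
Target odds = 0.95/0.05 = 19.
Need L⁵ ≥ 19 ÷ (1/3) = 57.
2⁵ = 32 < 57 ≤ 243 = 3⁵, so L = 3.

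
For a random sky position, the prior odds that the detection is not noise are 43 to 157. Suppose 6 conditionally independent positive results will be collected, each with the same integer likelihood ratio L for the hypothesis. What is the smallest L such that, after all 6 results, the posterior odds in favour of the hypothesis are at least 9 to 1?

2

Prior odds = 43/157.
Target odds = 9.
Need L⁶ ≥ 9 ÷ (43/157) = 1413/43.
1⁶ = 1 < 1413/43 ≤ 64 = 2⁶, so L = 2.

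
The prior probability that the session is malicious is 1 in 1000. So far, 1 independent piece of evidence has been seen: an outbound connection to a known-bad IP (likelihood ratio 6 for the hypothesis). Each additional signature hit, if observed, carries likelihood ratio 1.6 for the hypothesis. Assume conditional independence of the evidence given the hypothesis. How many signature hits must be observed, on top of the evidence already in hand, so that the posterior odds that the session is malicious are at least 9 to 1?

16

Prior odds = 0.001/0.999 = 1/999.
Bayes factor of the evidence already in hand = 6.
Odds after that evidence = (1/999) × 6 = 2/333.
Target odds = 9.
Need 1.6ⁿ ≥ 9 ÷ (2/333) = 1498.5.
1.6¹⁵ ≈1152.92 falls short of 1498.5 but 1.6¹⁶ ≈1844.67 reaches it, so n = 16.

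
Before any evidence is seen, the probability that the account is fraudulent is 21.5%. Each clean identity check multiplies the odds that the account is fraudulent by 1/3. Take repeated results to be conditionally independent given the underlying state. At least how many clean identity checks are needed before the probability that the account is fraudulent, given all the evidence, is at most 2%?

Prior odds = 0.215/0.785 = 43/157.
Likelihood ratio per clean identity check = 1/3.
Target posterior odds = 0.02/0.98 = 1/49.
Need (43/157) × (1/3)ⁿ ≤ 1/49, i.e. (1/3)ⁿ ≤ 157/2107.
(1/3)² = 1/9 is still above 157/2107 but (1/3)³ = 1/27 is at or below it, so n = 3.

3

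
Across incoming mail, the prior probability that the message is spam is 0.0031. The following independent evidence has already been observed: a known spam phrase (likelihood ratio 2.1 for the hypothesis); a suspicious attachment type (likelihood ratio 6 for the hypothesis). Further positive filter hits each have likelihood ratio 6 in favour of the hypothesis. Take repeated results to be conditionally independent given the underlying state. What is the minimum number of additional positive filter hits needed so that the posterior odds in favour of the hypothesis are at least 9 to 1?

4

Prior odds = 0.0031/0.9969 = 31/9969.
Combined Bayes factor of the evidence already in hand = 2.1 × 6 = 12.6.
Odds after that evidence = (31/9969) × 12.6 = 651/16615.
Target odds = 9.
Need 6ⁿ ≥ 9 ÷ (651/16615) = 49845/217.
6³ = 216 falls short of 49845/217 but 6⁴ = 1296 reaches it, so n = 4.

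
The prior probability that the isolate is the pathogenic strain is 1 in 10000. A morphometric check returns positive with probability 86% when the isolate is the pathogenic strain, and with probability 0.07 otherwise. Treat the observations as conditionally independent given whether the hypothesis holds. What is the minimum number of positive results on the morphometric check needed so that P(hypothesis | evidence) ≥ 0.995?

6

Prior odds = 0.0001/0.9999 = 1/9999.
Likelihood ratio of a positive result = 0.86/0.07 = 86/7.
Target odds: 0.995 ÷ 0.005 = 199.
Need (1/9999) × (86/7)ⁿ ≥ 199, i.e. (86/7)ⁿ ≥ 1989801.
(86/7)⁵ ≈279899 falls short of 1989801 but (86/7)⁶ ≈3.43876e+06 reaches it, so n = 6.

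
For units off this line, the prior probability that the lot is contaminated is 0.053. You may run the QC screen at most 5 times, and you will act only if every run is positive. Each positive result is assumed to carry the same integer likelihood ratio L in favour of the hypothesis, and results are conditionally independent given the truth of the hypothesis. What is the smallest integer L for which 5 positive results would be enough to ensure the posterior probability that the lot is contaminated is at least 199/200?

Prior odds = 0.053/0.947 = 53/947.
Target odds = 0.995/0.005 = 199.
Need L⁵ ≥ 199 ÷ (53/947) = 188453/53.
5⁵ = 3125 < 188453/53 ≤ 7776 = 6⁵, so L = 6.

6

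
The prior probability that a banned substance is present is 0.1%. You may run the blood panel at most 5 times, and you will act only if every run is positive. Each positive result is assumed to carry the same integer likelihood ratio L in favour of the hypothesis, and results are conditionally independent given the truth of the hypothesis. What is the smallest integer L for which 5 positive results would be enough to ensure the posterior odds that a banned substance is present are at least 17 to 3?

6

Prior odds = 0.001/0.999 = 1/999.
Target odds = 17/3.
Need L⁵ ≥ 17/3 ÷ (1/999) = 5661.
5⁵ = 3125 < 5661 ≤ 7776 = 6⁵, so L = 6.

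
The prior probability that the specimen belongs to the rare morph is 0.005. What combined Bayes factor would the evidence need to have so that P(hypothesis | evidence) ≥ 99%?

19701

Prior odds = 0.005/0.995 = 1/199.
Target odds = 0.99/0.01 = 99.
Required Bayes factor = 99 ÷ (1/199) = 19701.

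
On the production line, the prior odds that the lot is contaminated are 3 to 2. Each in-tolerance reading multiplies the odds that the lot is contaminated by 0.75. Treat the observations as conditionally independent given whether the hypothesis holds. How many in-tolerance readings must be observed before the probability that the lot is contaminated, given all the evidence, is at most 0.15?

Prior odds = 1.5.
Likelihood ratio per in-tolerance reading = 0.75.
Target posterior odds = 0.15/0.85 = 3/17.
Require 0.75ⁿ ≤ 3/17 ÷ 1.5 = 2/17.
0.75⁷ = 2187/16384 is still above 2/17 but 0.75⁸ = 6561/65536 is at or below it, so n = 8.

8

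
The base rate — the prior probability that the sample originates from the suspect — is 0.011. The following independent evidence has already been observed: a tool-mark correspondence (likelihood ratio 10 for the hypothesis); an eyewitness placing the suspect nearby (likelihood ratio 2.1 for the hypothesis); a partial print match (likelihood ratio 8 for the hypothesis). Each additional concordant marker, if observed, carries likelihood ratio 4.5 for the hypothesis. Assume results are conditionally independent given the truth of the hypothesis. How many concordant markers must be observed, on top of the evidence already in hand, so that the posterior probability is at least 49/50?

Prior odds = 0.011/0.989 = 11/989.
Combined Bayes factor of the evidence already in hand = 10 × 2.1 × 8 = 168.
Odds after that evidence = (11/989) × 168 = 1848/989.
Target odds = 0.98/0.02 = 49.
Need 4.5ⁿ ≥ 49 ÷ (1848/989) = 6923/264.
4.5² = 20.25 falls short of 6923/264 but 4.5³ = 91.125 reaches it, so n = 3.

3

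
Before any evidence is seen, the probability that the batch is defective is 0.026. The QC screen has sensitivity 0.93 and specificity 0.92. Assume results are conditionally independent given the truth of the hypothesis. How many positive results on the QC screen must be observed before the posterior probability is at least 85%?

Prior odds: 0.026 ÷ 0.974 = 13/487.
False-positive rate = 1 − 0.92 = 0.08; likelihood ratio of a positive = 0.93/0.08 = 11.625.
Target posterior odds = 0.85/0.15 = 17/3.
Require 11.625ⁿ ≥ 17/3 ÷ (13/487) = 8279/39.
11.625² = 135.140625 falls short of 8279/39 but 11.625³ = 804357/512 reaches it, so n = 3.

3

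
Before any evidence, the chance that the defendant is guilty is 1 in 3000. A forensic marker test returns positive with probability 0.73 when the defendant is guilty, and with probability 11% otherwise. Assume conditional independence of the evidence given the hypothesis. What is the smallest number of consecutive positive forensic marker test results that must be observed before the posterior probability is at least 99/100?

Prior odds = (1/3000)/(2999/3000) = 1/2999.
Likelihood ratio of a positive result = 0.73/0.11 = 73/11.
Target odds: 0.99 ÷ 0.01 = 99.
Require (73/11)ⁿ ≥ 99 ÷ (1/2999) = 296901.
(73/11)⁶ ≈85424.2 falls short of 296901 but (73/11)⁷ ≈566906 reaches it, so n = 7.

7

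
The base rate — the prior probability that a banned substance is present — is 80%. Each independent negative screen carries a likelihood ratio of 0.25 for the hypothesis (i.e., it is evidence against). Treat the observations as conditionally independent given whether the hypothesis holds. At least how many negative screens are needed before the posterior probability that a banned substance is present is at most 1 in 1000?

Prior odds: 0.8 ÷ 0.2 = 4.
Likelihood ratio per negative screen = 0.25.
Target odds: 0.001 ÷ 0.999 = 1/999.
Require 0.25ⁿ ≤ 1/999 ÷ 4 = 1/3996.
0.25⁵ = 1/1024 is still above 1/3996 but 0.25⁶ = 1/4096 is at or below it, so n = 6.

6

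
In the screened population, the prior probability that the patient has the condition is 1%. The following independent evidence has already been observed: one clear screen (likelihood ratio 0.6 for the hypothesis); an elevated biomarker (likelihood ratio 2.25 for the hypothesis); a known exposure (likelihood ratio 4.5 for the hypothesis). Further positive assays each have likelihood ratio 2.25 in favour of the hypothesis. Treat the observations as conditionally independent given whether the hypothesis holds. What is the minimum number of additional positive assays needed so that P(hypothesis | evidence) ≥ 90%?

Prior odds = 0.01/0.99 = 1/99.
Combined Bayes factor of the evidence already in hand = 0.6 × 2.25 × 4.5 = 6.075.
Odds after that evidence = (1/99) × 6.075 = 27/440.
Target odds = 0.9/0.1 = 9.
Need 2.25ⁿ ≥ 9 ÷ (27/440) = 440/3.
2.25⁶ = 531441/4096 falls short of 440/3 but 2.25⁷ = 4782969/16384 reaches it, so n = 7.

7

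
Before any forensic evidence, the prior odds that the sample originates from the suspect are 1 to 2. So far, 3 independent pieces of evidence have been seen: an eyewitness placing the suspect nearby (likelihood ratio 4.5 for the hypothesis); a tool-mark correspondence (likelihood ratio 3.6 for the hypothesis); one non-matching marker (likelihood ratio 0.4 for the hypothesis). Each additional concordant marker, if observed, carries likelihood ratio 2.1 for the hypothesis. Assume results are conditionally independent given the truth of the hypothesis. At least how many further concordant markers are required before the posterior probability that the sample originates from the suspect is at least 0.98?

4

Prior odds = 0.5.
Combined Bayes factor of the evidence already in hand = 4.5 × 3.6 × 0.4 = 6.48.
Odds after that evidence = 0.5 × 6.48 = 3.24.
Target odds = 0.98/0.02 = 49.
Need 2.1ⁿ ≥ 49 ÷ 3.24 = 1225/81.
2.1³ = 9.261 falls short of 1225/81 but 2.1⁴ = 19.4481 reaches it, so n = 4.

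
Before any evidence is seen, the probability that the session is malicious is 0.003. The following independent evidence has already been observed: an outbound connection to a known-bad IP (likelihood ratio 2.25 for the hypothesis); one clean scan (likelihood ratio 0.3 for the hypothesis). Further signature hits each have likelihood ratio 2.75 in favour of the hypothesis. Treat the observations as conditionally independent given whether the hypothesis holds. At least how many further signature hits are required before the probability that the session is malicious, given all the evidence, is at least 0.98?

Prior odds = 0.003/0.997 = 3/997.
Combined Bayes factor of the evidence already in hand = 2.25 × 0.3 = 0.675.
Odds after that evidence = (3/997) × 0.675 = 81/39880.
Target odds = 0.98/0.02 = 49.
Need 2.75ⁿ ≥ 49 ÷ (81/39880) = 1954120/81.
2.75⁹ ≈8994.86 falls short of 1954120/81 but 2.75¹⁰ ≈24735.9 reaches it, so n = 10.

10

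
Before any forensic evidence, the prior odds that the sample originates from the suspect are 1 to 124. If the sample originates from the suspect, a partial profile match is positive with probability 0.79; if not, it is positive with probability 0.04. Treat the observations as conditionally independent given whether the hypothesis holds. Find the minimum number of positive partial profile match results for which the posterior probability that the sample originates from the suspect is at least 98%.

Prior odds = 1/124.
Likelihood ratio of a positive = 0.79/0.04 = 19.75.
Target odds: 0.98 ÷ 0.02 = 49.
Require 19.75ⁿ ≥ 49 ÷ (1/124) = 6076.
19.75² = 390.0625 falls short of 6076 but 19.75³ = 7703.734375 reaches it, so n = 3.

3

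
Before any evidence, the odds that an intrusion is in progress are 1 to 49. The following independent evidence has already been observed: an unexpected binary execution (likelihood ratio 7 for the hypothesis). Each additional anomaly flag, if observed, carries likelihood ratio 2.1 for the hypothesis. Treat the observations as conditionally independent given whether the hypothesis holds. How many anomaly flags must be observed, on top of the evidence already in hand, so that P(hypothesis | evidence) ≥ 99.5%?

10

Prior odds = 1/49.
Bayes factor of the evidence already in hand = 7.
Odds after that evidence = (1/49) × 7 = 1/7.
Target odds = 0.995/0.005 = 199.
Need 2.1ⁿ ≥ 199 ÷ (1/7) = 1393.
2.1⁹ ≈794.28 falls short of 1393 but 2.1¹⁰ ≈1667.99 reaches it, so n = 10.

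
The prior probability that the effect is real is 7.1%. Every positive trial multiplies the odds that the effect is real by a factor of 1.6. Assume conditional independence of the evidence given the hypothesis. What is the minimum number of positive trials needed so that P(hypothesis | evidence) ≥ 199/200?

17

Prior odds: 0.071 ÷ 0.929 = 71/929.
Likelihood ratio per positive trial = 1.6.
Target posterior odds = 0.995/0.005 = 199.
Require 1.6ⁿ ≥ 199 ÷ (71/929) = 184871/71.
1.6¹⁶ ≈1844.67 falls short of 184871/71 but 1.6¹⁷ ≈2951.48 reaches it, so n = 17.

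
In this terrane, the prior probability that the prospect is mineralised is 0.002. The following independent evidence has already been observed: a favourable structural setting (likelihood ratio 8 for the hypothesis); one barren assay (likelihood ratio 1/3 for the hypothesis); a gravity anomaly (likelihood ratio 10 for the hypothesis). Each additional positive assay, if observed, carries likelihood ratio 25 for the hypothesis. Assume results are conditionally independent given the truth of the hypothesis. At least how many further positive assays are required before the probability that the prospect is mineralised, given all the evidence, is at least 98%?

Prior odds = 0.002/0.998 = 1/499.
Combined Bayes factor of the evidence already in hand = 8 × (1/3) × 10 = 80/3.
Odds after that evidence = (1/499) × 80/3 = 80/1497.
Target odds = 0.98/0.02 = 49.
Need 25ⁿ ≥ 49 ÷ (80/1497) = 916.9125.
25² = 625 falls short of 916.9125 but 25³ = 15625 reaches it, so n = 3.

3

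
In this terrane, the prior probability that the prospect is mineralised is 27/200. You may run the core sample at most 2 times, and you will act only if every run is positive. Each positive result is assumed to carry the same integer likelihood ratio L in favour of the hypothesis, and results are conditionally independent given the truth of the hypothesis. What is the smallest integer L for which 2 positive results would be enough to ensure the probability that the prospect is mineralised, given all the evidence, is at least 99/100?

Prior odds = 0.135/0.865 = 27/173.
Target odds = 0.99/0.01 = 99.
Need L² ≥ 99 ÷ (27/173) = 1903/3.
25² = 625 < 1903/3 ≤ 676 = 26², so L = 26.

26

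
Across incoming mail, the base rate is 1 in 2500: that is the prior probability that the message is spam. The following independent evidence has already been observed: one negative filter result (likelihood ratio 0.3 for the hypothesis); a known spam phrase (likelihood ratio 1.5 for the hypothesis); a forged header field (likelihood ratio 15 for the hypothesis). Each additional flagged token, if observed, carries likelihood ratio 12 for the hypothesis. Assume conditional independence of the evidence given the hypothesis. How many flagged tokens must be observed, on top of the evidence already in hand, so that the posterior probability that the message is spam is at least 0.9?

Prior odds = 0.0004/0.9996 = 1/2499.
Combined Bayes factor of the evidence already in hand = 0.3 × 1.5 × 15 = 6.75.
Odds after that evidence = (1/2499) × 6.75 = 9/3332.
Target odds = 0.9/0.1 = 9.
Need 12ⁿ ≥ 9 ÷ (9/3332) = 3332.
12³ = 1728 falls short of 3332 but 12⁴ = 20736 reaches it, so n = 4.

4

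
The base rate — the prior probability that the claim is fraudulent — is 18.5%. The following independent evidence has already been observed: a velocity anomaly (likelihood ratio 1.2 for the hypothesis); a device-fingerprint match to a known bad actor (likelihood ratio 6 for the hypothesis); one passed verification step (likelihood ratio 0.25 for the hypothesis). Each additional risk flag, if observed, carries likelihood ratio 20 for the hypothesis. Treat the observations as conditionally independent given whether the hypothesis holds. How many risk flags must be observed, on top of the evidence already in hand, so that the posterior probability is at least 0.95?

Prior odds = 0.185/0.815 = 37/163.
Combined Bayes factor of the evidence already in hand = 1.2 × 6 × 0.25 = 1.8.
Odds after that evidence = (37/163) × 1.8 = 333/815.
Target odds = 0.95/0.05 = 19.
Need 20ⁿ ≥ 19 ÷ (333/815) = 15485/333.
20¹ = 20 falls short of 15485/333 but 20² = 400 reaches it, so n = 2.

2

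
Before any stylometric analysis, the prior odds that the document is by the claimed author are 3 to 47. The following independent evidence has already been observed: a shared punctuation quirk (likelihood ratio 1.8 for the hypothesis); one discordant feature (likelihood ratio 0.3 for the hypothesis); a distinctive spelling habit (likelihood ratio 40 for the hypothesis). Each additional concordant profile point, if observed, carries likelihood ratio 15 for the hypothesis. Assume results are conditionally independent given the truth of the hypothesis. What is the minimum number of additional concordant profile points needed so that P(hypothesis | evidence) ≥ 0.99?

2

Prior odds = 3/47.
Combined Bayes factor of the evidence already in hand = 1.8 × 0.3 × 40 = 21.6.
Odds after that evidence = (3/47) × 21.6 = 324/235.
Target odds = 0.99/0.01 = 99.
Need 15ⁿ ≥ 99 ÷ (324/235) = 2585/36.
15¹ = 15 falls short of 2585/36 but 15² = 225 reaches it, so n = 2.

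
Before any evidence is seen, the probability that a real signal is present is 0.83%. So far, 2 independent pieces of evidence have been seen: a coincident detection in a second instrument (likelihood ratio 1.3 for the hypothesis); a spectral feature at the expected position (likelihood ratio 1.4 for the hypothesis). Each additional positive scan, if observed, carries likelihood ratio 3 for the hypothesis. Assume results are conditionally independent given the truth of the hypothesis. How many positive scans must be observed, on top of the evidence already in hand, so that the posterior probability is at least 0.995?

9

Prior odds = 0.0083/0.9917 = 83/9917.
Combined Bayes factor of the evidence already in hand = 1.3 × 1.4 = 1.82.
Odds after that evidence = (83/9917) × 1.82 = 7553/495850.
Target odds = 0.995/0.005 = 199.
Need 3ⁿ ≥ 199 ÷ (7553/495850) = 98674150/7553.
3⁸ = 6561 falls short of 98674150/7553 but 3⁹ = 19683 reaches it, so n = 9.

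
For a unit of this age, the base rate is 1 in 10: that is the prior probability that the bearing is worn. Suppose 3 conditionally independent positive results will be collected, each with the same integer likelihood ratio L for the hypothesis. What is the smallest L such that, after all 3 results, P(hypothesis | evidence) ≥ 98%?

8

Prior odds = 0.1/0.9 = 1/9.
Target odds = 0.98/0.02 = 49.
Need L³ ≥ 49 ÷ (1/9) = 441.
7³ = 343 < 441 ≤ 512 = 8³, so L = 8.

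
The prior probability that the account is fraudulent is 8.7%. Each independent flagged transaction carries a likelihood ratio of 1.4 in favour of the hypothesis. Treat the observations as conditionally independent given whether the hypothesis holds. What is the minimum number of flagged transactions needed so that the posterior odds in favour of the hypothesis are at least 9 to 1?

Prior odds: 0.087 ÷ 0.913 = 87/913.
Likelihood ratio per flagged transaction = 1.4.
Target odds = 9.
Require 1.4ⁿ ≥ 9 ÷ (87/913) = 2739/29.
1.4¹³ ≈79.3715 falls short of 2739/29 but 1.4¹⁴ ≈111.12 reaches it, so n = 14.

14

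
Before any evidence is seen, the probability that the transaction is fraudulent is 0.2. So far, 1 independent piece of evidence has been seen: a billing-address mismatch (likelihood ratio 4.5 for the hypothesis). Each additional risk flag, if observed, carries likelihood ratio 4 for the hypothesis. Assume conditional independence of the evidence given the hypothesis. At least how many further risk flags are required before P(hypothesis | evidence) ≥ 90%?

Prior odds = 0.2/0.8 = 0.25.
Bayes factor of the evidence already in hand = 4.5.
Odds after that evidence = 0.25 × 4.5 = 1.125.
Target odds = 0.9/0.1 = 9.
Need 4ⁿ ≥ 9 ÷ 1.125 = 8.
4¹ = 4 falls short of 8 but 4² = 16 reaches it, so n = 2.

2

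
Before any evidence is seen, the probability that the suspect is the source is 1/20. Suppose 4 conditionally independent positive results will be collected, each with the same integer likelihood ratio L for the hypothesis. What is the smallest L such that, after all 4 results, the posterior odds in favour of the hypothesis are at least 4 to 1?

3

Prior odds = 0.05/0.95 = 1/19.
Target odds = 4.
Need L⁴ ≥ 4 ÷ (1/19) = 76.
2⁴ = 16 < 76 ≤ 81 = 3⁴, so L = 3.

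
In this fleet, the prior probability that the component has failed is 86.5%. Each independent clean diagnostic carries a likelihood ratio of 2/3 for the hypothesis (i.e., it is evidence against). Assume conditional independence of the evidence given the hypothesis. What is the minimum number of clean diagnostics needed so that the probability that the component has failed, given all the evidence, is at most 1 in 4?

8

Prior odds = 0.865/0.135 = 173/27.
Likelihood ratio per clean diagnostic = 2/3.
Target posterior odds = 0.25/0.75 = 1/3.
Require (2/3)ⁿ ≤ 1/3 ÷ (173/27) = 9/173.
(2/3)⁷ = 128/2187 is still above 9/173 but (2/3)⁸ = 256/6561 is at or below it, so n = 8.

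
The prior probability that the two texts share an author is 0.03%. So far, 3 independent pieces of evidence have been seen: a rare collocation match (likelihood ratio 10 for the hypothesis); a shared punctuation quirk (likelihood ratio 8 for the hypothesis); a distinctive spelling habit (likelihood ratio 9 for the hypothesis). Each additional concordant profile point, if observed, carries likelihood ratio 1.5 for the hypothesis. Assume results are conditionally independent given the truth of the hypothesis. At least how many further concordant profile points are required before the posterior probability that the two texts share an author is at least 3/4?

7

Prior odds = 0.0003/0.9997 = 3/9997.
Combined Bayes factor of the evidence already in hand = 10 × 8 × 9 = 720.
Odds after that evidence = (3/9997) × 720 = 2160/9997.
Target odds = 0.75/0.25 = 3.
Need 1.5ⁿ ≥ 3 ÷ (2160/9997) = 9997/720.
1.5⁶ = 11.390625 falls short of 9997/720 but 1.5⁷ = 17.0859375 reaches it, so n = 7.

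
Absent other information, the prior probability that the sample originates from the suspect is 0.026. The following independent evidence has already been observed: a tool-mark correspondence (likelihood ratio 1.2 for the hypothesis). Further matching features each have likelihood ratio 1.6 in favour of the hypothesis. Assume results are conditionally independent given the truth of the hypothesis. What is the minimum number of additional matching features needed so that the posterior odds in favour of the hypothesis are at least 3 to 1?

10

Prior odds = 0.026/0.974 = 13/487.
Bayes factor of the evidence already in hand = 1.2.
Odds after that evidence = (13/487) × 1.2 = 78/2435.
Target odds = 3.
Need 1.6ⁿ ≥ 3 ÷ (78/2435) = 2435/26.
1.6⁹ = 134217728/1953125 falls short of 2435/26 but 1.6¹⁰ ≈109.951 reaches it, so n = 10.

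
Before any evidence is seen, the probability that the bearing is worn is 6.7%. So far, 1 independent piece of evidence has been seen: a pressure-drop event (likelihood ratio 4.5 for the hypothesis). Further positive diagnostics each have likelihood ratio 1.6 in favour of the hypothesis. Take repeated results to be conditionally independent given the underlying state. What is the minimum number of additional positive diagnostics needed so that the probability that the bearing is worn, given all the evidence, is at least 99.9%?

Prior odds = 0.067/0.933 = 67/933.
Bayes factor of the evidence already in hand = 4.5.
Odds after that evidence = (67/933) × 4.5 = 201/622.
Target odds = 0.999/0.001 = 999.
Need 1.6ⁿ ≥ 999 ÷ (201/622) = 207126/67.
1.6¹⁷ ≈2951.48 falls short of 207126/67 but 1.6¹⁸ ≈4722.37 reaches it, so n = 18.

18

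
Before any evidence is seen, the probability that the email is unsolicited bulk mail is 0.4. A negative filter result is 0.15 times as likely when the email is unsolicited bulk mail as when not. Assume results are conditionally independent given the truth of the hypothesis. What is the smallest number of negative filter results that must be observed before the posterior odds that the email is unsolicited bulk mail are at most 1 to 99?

Prior odds: 0.4 ÷ 0.6 = 2/3.
Likelihood ratio per negative filter result = 0.15.
Target odds = 1/99.
Require 0.15ⁿ ≤ 1/99 ÷ (2/3) = 1/66.
0.15² = 0.0225 is still above 1/66 but 0.15³ = 0.003375 is at or below it, so n = 3.

3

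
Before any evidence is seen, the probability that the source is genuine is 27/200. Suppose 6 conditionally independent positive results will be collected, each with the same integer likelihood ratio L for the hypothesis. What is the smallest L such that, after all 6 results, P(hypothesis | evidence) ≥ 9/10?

2

Prior odds = 0.135/0.865 = 27/173.
Target odds = 0.9/0.1 = 9.
Need L⁶ ≥ 9 ÷ (27/173) = 173/3.
1⁶ = 1 < 173/3 ≤ 64 = 2⁶, so L = 2.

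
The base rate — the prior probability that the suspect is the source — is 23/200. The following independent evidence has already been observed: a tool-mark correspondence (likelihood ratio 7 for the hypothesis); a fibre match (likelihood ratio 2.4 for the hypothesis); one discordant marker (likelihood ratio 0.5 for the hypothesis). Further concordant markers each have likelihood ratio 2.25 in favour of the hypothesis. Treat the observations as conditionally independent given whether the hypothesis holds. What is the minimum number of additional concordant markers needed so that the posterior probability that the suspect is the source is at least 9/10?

Prior odds = 0.115/0.885 = 23/177.
Combined Bayes factor of the evidence already in hand = 7 × 2.4 × 0.5 = 8.4.
Odds after that evidence = (23/177) × 8.4 = 322/295.
Target odds = 0.9/0.1 = 9.
Need 2.25ⁿ ≥ 9 ÷ (322/295) = 2655/322.
2.25² = 5.0625 falls short of 2655/322 but 2.25³ = 11.390625 reaches it, so n = 3.

3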